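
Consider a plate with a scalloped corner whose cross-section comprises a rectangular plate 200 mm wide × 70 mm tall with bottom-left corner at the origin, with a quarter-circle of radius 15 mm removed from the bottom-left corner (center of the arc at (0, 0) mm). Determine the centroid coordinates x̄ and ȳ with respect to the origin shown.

x̄ = 101.20 mm, ȳ = 35.37 mm

plate: A = 200 × 70 = 14000.00, centroid at (100.00, 35.00).
removed quarter-circle: A = −¼π·15² = -176.71, centroid at (6.37, 6.37).
ΣA = 13823.29 mm², ΣAx̄ = 1398875.00 mm³, ΣAȳ = 488875.00 mm³.
x̄ = 1398875.00/13823.29 = 101.20 mm; ȳ = 488875.00/13823.29 = 35.37 mm.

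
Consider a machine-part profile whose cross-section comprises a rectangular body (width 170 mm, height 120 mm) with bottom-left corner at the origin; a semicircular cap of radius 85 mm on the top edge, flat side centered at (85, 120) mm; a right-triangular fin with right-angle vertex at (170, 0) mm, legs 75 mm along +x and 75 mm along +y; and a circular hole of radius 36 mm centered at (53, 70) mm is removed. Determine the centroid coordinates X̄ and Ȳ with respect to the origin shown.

X̄ = 99.42 mm, Ȳ = 91.20 mm

rectangular body: A = 170 × 120 = 20400.00, centroid at (85.00, 60.00).
semicircular top: A = ½π·85² = 11349.00, centroid at (85.00, 156.08).
triangular fin: A = ½·75·75 = 2812.50, centroid at (195.00, 25.00).
hole: A = −π·36² = -4071.50, centroid at (53.00, 70.00).
ΣA = 30490.00 mm², ΣAX̄ = 3031313.08 mm³, ΣAȲ = 2780604.30 mm³.
X̄ = 3031313.08/30490.00 = 99.42 mm; Ȳ = 2780604.30/30490.00 = 91.20 mm.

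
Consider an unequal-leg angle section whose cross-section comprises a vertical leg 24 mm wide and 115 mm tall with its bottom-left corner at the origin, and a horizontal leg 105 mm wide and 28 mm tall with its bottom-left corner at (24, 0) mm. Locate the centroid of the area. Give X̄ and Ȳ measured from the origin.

X̄ = 45.27 mm, Ȳ = 35.06 mm

Part | A | x̄ᵢ | ȳᵢ | A·x̄ᵢ | A·ȳᵢ
vertical leg | 2760.00 | 12.00 | 57.50 | 33120.00 | 158700.00
horizontal leg | 2940.00 | 76.50 | 14.00 | 224910.00 | 41160.00
Σ | 5700.00 |  |  | 258030.00 | 199860.00
X̄ = 258030.00 / 5700.00 = 45.27 mm
Ȳ = 199860.00 / 5700.00 = 35.06 mm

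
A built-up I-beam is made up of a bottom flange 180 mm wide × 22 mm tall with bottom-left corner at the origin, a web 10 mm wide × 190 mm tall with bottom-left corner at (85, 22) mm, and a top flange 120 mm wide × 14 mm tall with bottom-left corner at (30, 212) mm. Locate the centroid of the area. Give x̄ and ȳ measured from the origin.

bottom flange: A = 180 × 22 = 3960.00, centroid at (90.00, 11.00).
web: A = 10 × 190 = 1900.00, centroid at (90.00, 117.00).
top flange: A = 120 × 14 = 1680.00, centroid at (90.00, 219.00).
ΣA = 7540.00 mm², ΣAx̄ = 678600.00 mm³, ΣAȳ = 633780.00 mm³.
x̄ = 678600.00/7540.00 = 90.00 mm; ȳ = 633780.00/7540.00 = 84.06 mm.

x̄ = 90.00 mm, ȳ = 84.06 mm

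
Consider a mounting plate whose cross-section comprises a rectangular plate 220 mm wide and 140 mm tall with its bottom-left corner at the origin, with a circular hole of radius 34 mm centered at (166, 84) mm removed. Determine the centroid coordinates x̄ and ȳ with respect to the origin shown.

plate: A = 220 × 140 = 30800.00, centroid at (110.00, 70.00).
hole: A = −π·34² = -3631.68, centroid at (166.00, 84.00).
ΣA = 27168.32 mm², ΣAx̄ = 2785140.94 mm³, ΣAȳ = 1850938.79 mm³.
x̄ = 2785140.94/27168.32 = 102.51 mm; ȳ = 1850938.79/27168.32 = 68.13 mm.

x̄ = 102.51 mm, ȳ = 68.13 mm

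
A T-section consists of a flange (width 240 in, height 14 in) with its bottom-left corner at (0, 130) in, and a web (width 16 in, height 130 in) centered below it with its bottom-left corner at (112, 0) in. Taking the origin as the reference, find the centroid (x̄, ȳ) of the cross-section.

x̄ = 120.00 in, ȳ = 109.47 in

web: A = 16 × 130 = 2080.00, centroid at (120.00, 65.00).
flange: A = 240 × 14 = 3360.00, centroid at (120.00, 137.00).
ΣA = 5440.00 in², ΣAx̄ = 652800.00 in³, ΣAȳ = 595520.00 in³.
x̄ = 652800.00/5440.00 = 120.00 in; ȳ = 595520.00/5440.00 = 109.47 in.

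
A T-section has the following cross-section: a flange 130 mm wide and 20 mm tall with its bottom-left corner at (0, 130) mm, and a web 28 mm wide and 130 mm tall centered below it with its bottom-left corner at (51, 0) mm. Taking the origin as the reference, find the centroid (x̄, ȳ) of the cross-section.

web: A = 28 × 130 = 3640.00, centroid at (65.00, 65.00).
flange: A = 130 × 20 = 2600.00, centroid at (65.00, 140.00).
ΣA = 6240.00 mm²
ΣAx̄ = (3640.00)(65.00) + (2600.00)(65.00) = 405600.00 mm³
ΣAȳ = (3640.00)(65.00) + (2600.00)(140.00) = 600600.00 mm³
x̄ = 405600.00 / 6240.00 = 65.00 mm
ȳ = 600600.00 / 6240.00 = 96.25 mm

x̄ = 65.00 mm, ȳ = 96.25 mm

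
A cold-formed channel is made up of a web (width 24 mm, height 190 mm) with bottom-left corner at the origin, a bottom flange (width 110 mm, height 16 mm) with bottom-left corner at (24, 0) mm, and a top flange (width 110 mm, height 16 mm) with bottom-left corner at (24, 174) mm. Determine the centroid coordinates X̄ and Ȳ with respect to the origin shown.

web: A = 24 × 190 = 4560.00, centroid at (12.00, 95.00).
bottom flange: A = 110 × 16 = 1760.00, centroid at (79.00, 8.00).
top flange: A = 110 × 16 = 1760.00, centroid at (79.00, 182.00).
ΣA = 8080.00 mm², ΣAX̄ = 332800.00 mm³, ΣAȲ = 767600.00 mm³.
X̄ = 332800.00/8080.00 = 41.19 mm; Ȳ = 767600.00/8080.00 = 95.00 mm.

X̄ = 41.19 mm, Ȳ = 95.00 mm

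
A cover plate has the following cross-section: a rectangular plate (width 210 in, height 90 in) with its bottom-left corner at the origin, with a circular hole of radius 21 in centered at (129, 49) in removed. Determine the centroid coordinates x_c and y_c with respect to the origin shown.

plate: A = 210 × 90 = 18900.00, centroid at (105.00, 45.00).
hole: A = −π·21² = -1385.44, centroid at (129.00, 49.00).
ΣA = 17514.56 in²
ΣAx_c = (18900.00)(105.00) + (-1385.44)(129.00) = 1805777.94 in³
ΣAy_c = (18900.00)(45.00) + (-1385.44)(49.00) = 782613.32 in³
x_c = 1805777.94 / 17514.56 = 103.10 in
y_c = 782613.32 / 17514.56 = 44.68 in

x_c = 103.10 in, y_c = 44.68 in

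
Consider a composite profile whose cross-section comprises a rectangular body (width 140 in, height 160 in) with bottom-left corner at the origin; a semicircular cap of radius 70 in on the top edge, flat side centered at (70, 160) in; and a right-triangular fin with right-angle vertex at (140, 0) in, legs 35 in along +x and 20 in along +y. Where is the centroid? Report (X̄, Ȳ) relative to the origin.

Part | A | x̄ᵢ | ȳᵢ | A·x̄ᵢ | A·ȳᵢ
rectangular body | 22400.00 | 70.00 | 80.00 | 1568000.00 | 1792000.00
semicircular top | 7696.90 | 70.00 | 189.71 | 538783.14 | 1460170.99
triangular fin | 350.00 | 151.67 | 6.67 | 53083.33 | 2333.33
Σ | 30446.90 |  |  | 2159866.47 | 3254504.32
X̄ = 2159866.47 / 30446.90 = 70.94 in
Ȳ = 3254504.32 / 30446.90 = 106.89 in

X̄ = 70.94 in, Ȳ = 106.89 in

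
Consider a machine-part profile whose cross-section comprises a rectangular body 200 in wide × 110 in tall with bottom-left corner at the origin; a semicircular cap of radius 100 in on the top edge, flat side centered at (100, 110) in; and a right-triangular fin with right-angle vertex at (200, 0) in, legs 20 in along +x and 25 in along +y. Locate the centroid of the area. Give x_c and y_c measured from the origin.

x_c = 100.70 in, y_c = 95.02 in

Part | A | x̄ᵢ | ȳᵢ | A·x̄ᵢ | A·ȳᵢ
rectangular body | 22000.00 | 100.00 | 55.00 | 2200000.00 | 1210000.00
semicircular top | 15707.96 | 100.00 | 152.44 | 1570796.33 | 2394542.63
triangular fin | 250.00 | 206.67 | 8.33 | 51666.67 | 2083.33
Σ | 37957.96 |  |  | 3822462.99 | 3606625.96
x_c = 3822462.99 / 37957.96 = 100.70 in
y_c = 3606625.96 / 37957.96 = 95.02 in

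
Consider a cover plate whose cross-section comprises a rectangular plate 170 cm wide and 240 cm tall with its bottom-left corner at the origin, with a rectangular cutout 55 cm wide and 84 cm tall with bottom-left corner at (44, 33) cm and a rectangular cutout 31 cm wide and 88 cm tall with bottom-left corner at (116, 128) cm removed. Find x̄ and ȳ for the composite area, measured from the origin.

plate: A = 170 × 240 = 40800.00, centroid at (85.00, 120.00).
hole 1: A = −(55 × 84) = -4620.00, centroid at (71.50, 75.00).
hole 2: A = −(31 × 88) = -2728.00, centroid at (131.50, 172.00).
ΣA = 33452.00 cm², ΣAx̄ = 2778938.00 cm³, ΣAȳ = 4080284.00 cm³.
x̄ = 2778938.00/33452.00 = 83.07 cm; ȳ = 4080284.00/33452.00 = 121.97 cm.

x̄ = 83.07 cm, ȳ = 121.97 cm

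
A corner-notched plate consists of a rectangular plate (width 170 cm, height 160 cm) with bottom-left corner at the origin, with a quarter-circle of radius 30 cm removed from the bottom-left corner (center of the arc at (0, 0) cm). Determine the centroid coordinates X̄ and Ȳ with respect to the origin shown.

X̄ = 86.93 cm, Ȳ = 81.79 cm

plate: A = 170 × 160 = 27200.00, centroid at (85.00, 80.00).
removed quarter-circle: A = −¼π·30² = -706.86, centroid at (12.73, 12.73).
ΣA = 26493.14 cm², ΣAX̄ = 2303000.00 cm³, ΣAȲ = 2167000.00 cm³.
X̄ = 2303000.00/26493.14 = 86.93 cm; Ȳ = 2167000.00/26493.14 = 81.79 cm.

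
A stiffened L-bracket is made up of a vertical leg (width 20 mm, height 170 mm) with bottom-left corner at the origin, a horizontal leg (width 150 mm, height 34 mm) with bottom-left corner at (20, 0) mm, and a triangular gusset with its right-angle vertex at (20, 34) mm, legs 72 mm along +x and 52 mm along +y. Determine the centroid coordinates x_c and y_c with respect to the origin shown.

x_c = 57.93 mm, y_c = 45.49 mm

Part | A | x̄ᵢ | ȳᵢ | A·x̄ᵢ | A·ȳᵢ
vertical leg | 3400.00 | 10.00 | 85.00 | 34000.00 | 289000.00
horizontal leg | 5100.00 | 95.00 | 17.00 | 484500.00 | 86700.00
gusset | 1872.00 | 44.00 | 51.33 | 82368.00 | 96096.00
Σ | 10372.00 |  |  | 600868.00 | 471796.00
x_c = 600868.00 / 10372.00 = 57.93 mm
y_c = 471796.00 / 10372.00 = 45.49 mm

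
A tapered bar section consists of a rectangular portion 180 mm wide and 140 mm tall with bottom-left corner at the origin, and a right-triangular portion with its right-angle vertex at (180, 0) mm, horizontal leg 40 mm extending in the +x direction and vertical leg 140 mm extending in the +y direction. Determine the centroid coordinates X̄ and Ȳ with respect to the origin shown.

rectangular portion: A = 180 × 140 = 25200.00, centroid at (90.00, 70.00).
triangular portion: A = ½·40·140 = 2800.00, centroid at (193.33, 46.67).
ΣA = 28000.00 mm²
ΣAX̄ = (25200.00)(90.00) + (2800.00)(193.33) = 2809333.33 mm³
ΣAȲ = (25200.00)(70.00) + (2800.00)(46.67) = 1894666.67 mm³
X̄ = 2809333.33 / 28000.00 = 100.33 mm
Ȳ = 1894666.67 / 28000.00 = 67.67 mm

X̄ = 100.33 mm, Ȳ = 67.67 mm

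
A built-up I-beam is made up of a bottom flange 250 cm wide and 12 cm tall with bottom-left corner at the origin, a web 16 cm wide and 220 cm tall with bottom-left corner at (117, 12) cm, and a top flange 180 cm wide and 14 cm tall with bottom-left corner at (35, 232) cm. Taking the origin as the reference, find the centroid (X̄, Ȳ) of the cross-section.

bottom flange: A = 250 × 12 = 3000.00, centroid at (125.00, 6.00).
web: A = 16 × 220 = 3520.00, centroid at (125.00, 122.00).
top flange: A = 180 × 14 = 2520.00, centroid at (125.00, 239.00).
ΣA = 9040.00 cm², ΣAX̄ = 1130000.00 cm³, ΣAȲ = 1049720.00 cm³.
X̄ = 1130000.00/9040.00 = 125.00 cm; Ȳ = 1049720.00/9040.00 = 116.12 cm.

X̄ = 125.00 cm, Ȳ = 116.12 cm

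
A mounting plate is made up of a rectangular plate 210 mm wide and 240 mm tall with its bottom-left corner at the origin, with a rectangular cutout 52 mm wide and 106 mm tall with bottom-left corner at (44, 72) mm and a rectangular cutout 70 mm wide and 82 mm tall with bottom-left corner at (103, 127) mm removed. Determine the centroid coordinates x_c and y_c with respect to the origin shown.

x_c = 105.09 mm, y_c = 112.26 mm

plate: A = 210 × 240 = 50400.00, centroid at (105.00, 120.00).
hole 1: A = −(52 × 106) = -5512.00, centroid at (70.00, 125.00).
hole 2: A = −(70 × 82) = -5740.00, centroid at (138.00, 168.00).
ΣA = 39148.00 mm², ΣAx_c = 4114040.00 mm³, ΣAy_c = 4394680.00 mm³.
x_c = 4114040.00/39148.00 = 105.09 mm; y_c = 4394680.00/39148.00 = 112.26 mm.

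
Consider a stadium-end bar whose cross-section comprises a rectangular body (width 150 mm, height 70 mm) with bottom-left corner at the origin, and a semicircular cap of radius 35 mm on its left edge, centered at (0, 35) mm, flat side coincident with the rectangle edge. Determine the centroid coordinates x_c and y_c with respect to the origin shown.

rectangular body: A = 150 × 70 = 10500.00, centroid at (75.00, 35.00).
semicircular end: A = ½π·35² = 1924.23, centroid at (-14.85, 35.00).
ΣA = 12424.23 mm²
ΣAx_c = (10500.00)(75.00) + (1924.23)(-14.85) = 758916.67 mm³
ΣAy_c = (10500.00)(35.00) + (1924.23)(35.00) = 434847.89 mm³
x_c = 758916.67 / 12424.23 = 61.08 mm
y_c = 434847.89 / 12424.23 = 35.00 mm

x_c = 61.08 mm, y_c = 35.00 mm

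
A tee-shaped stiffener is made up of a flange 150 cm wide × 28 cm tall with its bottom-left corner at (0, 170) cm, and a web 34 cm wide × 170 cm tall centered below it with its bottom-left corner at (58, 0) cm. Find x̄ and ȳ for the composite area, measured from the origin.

web: A = 34 × 170 = 5780.00, centroid at (75.00, 85.00).
flange: A = 150 × 28 = 4200.00, centroid at (75.00, 184.00).
ΣA = 9980.00 cm², ΣAx̄ = 748500.00 cm³, ΣAȳ = 1264100.00 cm³.
x̄ = 748500.00/9980.00 = 75.00 cm; ȳ = 1264100.00/9980.00 = 126.66 cm.

x̄ = 75.00 cm, ȳ = 126.66 cm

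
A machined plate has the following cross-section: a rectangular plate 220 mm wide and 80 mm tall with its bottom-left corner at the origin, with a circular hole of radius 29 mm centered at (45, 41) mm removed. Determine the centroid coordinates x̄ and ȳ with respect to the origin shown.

Part | A | x̄ᵢ | ȳᵢ | A·x̄ᵢ | A·ȳᵢ
plate | 17600.00 | 110.00 | 40.00 | 1936000.00 | 704000.00
hole | -2642.08 | 45.00 | 41.00 | -118893.57 | -108325.26
Σ | 14957.92 |  |  | 1817106.43 | 595674.74
x̄ = 1817106.43 / 14957.92 = 121.48 mm
ȳ = 595674.74 / 14957.92 = 39.82 mm

x̄ = 121.48 mm, ȳ = 39.82 mm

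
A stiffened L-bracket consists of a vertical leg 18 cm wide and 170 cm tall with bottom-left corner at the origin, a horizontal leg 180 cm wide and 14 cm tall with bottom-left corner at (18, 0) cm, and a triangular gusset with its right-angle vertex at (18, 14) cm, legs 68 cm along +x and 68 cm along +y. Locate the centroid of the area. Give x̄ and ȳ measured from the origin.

x̄ = 49.89 cm, ȳ = 45.93 cm

vertical leg: A = 18 × 170 = 3060.00, centroid at (9.00, 85.00).
horizontal leg: A = 180 × 14 = 2520.00, centroid at (108.00, 7.00).
gusset: A = ½·68·68 = 2312.00, centroid at (40.67, 36.67).
ΣA = 7892.00 cm², ΣAx̄ = 393721.33 cm³, ΣAȳ = 362513.33 cm³.
x̄ = 393721.33/7892.00 = 49.89 cm; ȳ = 362513.33/7892.00 = 45.93 cm.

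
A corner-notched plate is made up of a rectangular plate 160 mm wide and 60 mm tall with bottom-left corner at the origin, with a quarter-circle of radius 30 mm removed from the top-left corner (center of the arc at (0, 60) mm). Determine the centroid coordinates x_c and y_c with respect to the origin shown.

plate: A = 160 × 60 = 9600.00, centroid at (80.00, 30.00).
removed quarter-circle: A = −¼π·30² = -706.86, centroid at (12.73, 47.27).
ΣA = 8893.14 mm²
ΣAx_c = (9600.00)(80.00) + (-706.86)(12.73) = 759000.00 mm³
ΣAy_c = (9600.00)(30.00) + (-706.86)(47.27) = 254588.50 mm³
x_c = 759000.00 / 8893.14 = 85.35 mm
y_c = 254588.50 / 8893.14 = 28.63 mm

x_c = 85.35 mm, y_c = 28.63 mm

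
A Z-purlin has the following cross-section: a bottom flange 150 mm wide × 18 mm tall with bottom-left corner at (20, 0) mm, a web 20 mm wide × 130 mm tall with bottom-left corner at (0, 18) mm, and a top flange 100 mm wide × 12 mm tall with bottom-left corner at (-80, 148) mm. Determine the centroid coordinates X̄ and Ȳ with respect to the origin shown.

X̄ = 37.92 mm, Ȳ = 65.37 mm

bottom flange: A = 150 × 18 = 2700.00, centroid at (95.00, 9.00).
web: A = 20 × 130 = 2600.00, centroid at (10.00, 83.00).
top flange: A = 100 × 12 = 1200.00, centroid at (-30.00, 154.00).
ΣA = 6500.00 mm²
ΣAX̄ = (2700.00)(95.00) + (2600.00)(10.00) + (1200.00)(-30.00) = 246500.00 mm³
ΣAȲ = (2700.00)(9.00) + (2600.00)(83.00) + (1200.00)(154.00) = 424900.00 mm³
X̄ = 246500.00 / 6500.00 = 37.92 mm
Ȳ = 424900.00 / 6500.00 = 65.37 mm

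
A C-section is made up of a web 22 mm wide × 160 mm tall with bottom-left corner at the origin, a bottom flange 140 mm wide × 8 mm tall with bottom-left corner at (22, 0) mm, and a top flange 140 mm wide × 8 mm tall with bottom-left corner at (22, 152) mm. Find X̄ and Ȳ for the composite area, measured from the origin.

Part | A | x̄ᵢ | ȳᵢ | A·x̄ᵢ | A·ȳᵢ
web | 3520.00 | 11.00 | 80.00 | 38720.00 | 281600.00
bottom flange | 1120.00 | 92.00 | 4.00 | 103040.00 | 4480.00
top flange | 1120.00 | 92.00 | 156.00 | 103040.00 | 174720.00
Σ | 5760.00 |  |  | 244800.00 | 460800.00
X̄ = 244800.00 / 5760.00 = 42.50 mm
Ȳ = 460800.00 / 5760.00 = 80.00 mm

X̄ = 42.50 mm, Ȳ = 80.00 mm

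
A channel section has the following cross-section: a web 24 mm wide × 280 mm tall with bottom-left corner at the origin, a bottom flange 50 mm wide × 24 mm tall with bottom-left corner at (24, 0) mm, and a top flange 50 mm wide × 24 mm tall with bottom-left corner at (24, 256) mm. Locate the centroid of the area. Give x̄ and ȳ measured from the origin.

x̄ = 21.74 mm, ȳ = 140.00 mm

web: A = 24 × 280 = 6720.00, centroid at (12.00, 140.00).
bottom flange: A = 50 × 24 = 1200.00, centroid at (49.00, 12.00).
top flange: A = 50 × 24 = 1200.00, centroid at (49.00, 268.00).
ΣA = 9120.00 mm², ΣAx̄ = 198240.00 mm³, ΣAȳ = 1276800.00 mm³.
x̄ = 198240.00/9120.00 = 21.74 mm; ȳ = 1276800.00/9120.00 = 140.00 mm.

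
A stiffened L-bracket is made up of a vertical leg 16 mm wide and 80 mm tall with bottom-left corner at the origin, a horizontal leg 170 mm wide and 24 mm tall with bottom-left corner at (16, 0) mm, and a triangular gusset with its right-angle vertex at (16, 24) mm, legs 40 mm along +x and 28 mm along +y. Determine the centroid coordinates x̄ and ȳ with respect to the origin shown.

Part | A | x̄ᵢ | ȳᵢ | A·x̄ᵢ | A·ȳᵢ
vertical leg | 1280.00 | 8.00 | 40.00 | 10240.00 | 51200.00
horizontal leg | 4080.00 | 101.00 | 12.00 | 412080.00 | 48960.00
gusset | 560.00 | 29.33 | 33.33 | 16426.67 | 18666.67
Σ | 5920.00 |  |  | 438746.67 | 118826.67
x̄ = 438746.67 / 5920.00 = 74.11 mm
ȳ = 118826.67 / 5920.00 = 20.07 mm

x̄ = 74.11 mm, ȳ = 20.07 mm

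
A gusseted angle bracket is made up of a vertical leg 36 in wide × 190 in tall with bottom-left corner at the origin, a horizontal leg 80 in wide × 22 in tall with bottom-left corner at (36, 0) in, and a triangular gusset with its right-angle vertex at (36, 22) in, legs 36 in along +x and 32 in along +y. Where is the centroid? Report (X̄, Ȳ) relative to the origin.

vertical leg: A = 36 × 190 = 6840.00, centroid at (18.00, 95.00).
horizontal leg: A = 80 × 22 = 1760.00, centroid at (76.00, 11.00).
gusset: A = ½·36·32 = 576.00, centroid at (48.00, 32.67).
ΣA = 9176.00 in²
ΣAX̄ = (6840.00)(18.00) + (1760.00)(76.00) + (576.00)(48.00) = 284528.00 in³
ΣAȲ = (6840.00)(95.00) + (1760.00)(11.00) + (576.00)(32.67) = 687976.00 in³
X̄ = 284528.00 / 9176.00 = 31.01 in
Ȳ = 687976.00 / 9176.00 = 74.98 in

X̄ = 31.01 in, Ȳ = 74.98 in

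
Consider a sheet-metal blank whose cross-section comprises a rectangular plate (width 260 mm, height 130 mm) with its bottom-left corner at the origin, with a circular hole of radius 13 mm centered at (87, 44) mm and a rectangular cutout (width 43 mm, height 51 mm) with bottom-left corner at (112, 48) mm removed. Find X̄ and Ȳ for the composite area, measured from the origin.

plate: A = 260 × 130 = 33800.00, centroid at (130.00, 65.00).
hole 1: A = −π·13² = -530.93, centroid at (87.00, 44.00).
hole 2: A = −(43 × 51) = -2193.00, centroid at (133.50, 73.50).
ΣA = 31076.07 mm², ΣAX̄ = 4055043.66 mm³, ΣAȲ = 2012453.62 mm³.
X̄ = 4055043.66/31076.07 = 130.49 mm; Ȳ = 2012453.62/31076.07 = 64.76 mm.

X̄ = 130.49 mm, Ȳ = 64.76 mm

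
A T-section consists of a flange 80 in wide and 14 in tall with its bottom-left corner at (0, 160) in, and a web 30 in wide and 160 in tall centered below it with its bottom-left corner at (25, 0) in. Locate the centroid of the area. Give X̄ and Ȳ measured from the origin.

web: A = 30 × 160 = 4800.00, centroid at (40.00, 80.00).
flange: A = 80 × 14 = 1120.00, centroid at (40.00, 167.00).
ΣA = 5920.00 in²
ΣAX̄ = (4800.00)(40.00) + (1120.00)(40.00) = 236800.00 in³
ΣAȲ = (4800.00)(80.00) + (1120.00)(167.00) = 571040.00 in³
X̄ = 236800.00 / 5920.00 = 40.00 in
Ȳ = 571040.00 / 5920.00 = 96.46 in

X̄ = 40.00 in, Ȳ = 96.46 in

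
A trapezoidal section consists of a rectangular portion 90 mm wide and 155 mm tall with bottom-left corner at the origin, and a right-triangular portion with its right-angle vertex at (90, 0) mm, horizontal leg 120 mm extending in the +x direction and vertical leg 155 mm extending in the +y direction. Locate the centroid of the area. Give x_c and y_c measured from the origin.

x_c = 79.00 mm, y_c = 67.17 mm

rectangular portion: A = 90 × 155 = 13950.00, centroid at (45.00, 77.50).
triangular portion: A = ½·120·155 = 9300.00, centroid at (130.00, 51.67).
ΣA = 23250.00 mm²
ΣAx_c = (13950.00)(45.00) + (9300.00)(130.00) = 1836750.00 mm³
ΣAy_c = (13950.00)(77.50) + (9300.00)(51.67) = 1561625.00 mm³
x_c = 1836750.00 / 23250.00 = 79.00 mm
y_c = 1561625.00 / 23250.00 = 67.17 mm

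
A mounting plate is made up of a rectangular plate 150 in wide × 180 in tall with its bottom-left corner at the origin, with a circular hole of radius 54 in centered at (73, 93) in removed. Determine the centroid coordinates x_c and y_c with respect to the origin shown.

x_c = 76.03 in, y_c = 88.46 in

plate: A = 150 × 180 = 27000.00, centroid at (75.00, 90.00).
hole: A = −π·54² = -9160.88, centroid at (73.00, 93.00).
ΣA = 17839.12 in²
ΣAx_c = (27000.00)(75.00) + (-9160.88)(73.00) = 1356255.46 in³
ΣAy_c = (27000.00)(90.00) + (-9160.88)(93.00) = 1578037.77 in³
x_c = 1356255.46 / 17839.12 = 76.03 in
y_c = 1578037.77 / 17839.12 = 88.46 in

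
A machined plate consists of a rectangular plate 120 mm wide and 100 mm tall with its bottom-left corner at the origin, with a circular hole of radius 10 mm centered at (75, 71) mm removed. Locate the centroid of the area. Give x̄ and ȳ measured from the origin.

x̄ = 59.60 mm, ȳ = 49.44 mm

Part | A | x̄ᵢ | ȳᵢ | A·x̄ᵢ | A·ȳᵢ
plate | 12000.00 | 60.00 | 50.00 | 720000.00 | 600000.00
hole | -314.16 | 75.00 | 71.00 | -23561.94 | -22305.31
Σ | 11685.84 |  |  | 696438.06 | 577694.69
x̄ = 696438.06 / 11685.84 = 59.60 mm
ȳ = 577694.69 / 11685.84 = 49.44 mm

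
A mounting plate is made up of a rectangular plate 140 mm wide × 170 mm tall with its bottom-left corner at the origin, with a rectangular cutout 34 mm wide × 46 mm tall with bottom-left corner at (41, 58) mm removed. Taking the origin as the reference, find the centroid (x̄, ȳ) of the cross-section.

x̄ = 70.84 mm, ȳ = 85.28 mm

plate: A = 140 × 170 = 23800.00, centroid at (70.00, 85.00).
hole: A = −(34 × 46) = -1564.00, centroid at (58.00, 81.00).
ΣA = 22236.00 mm²
ΣAx̄ = (23800.00)(70.00) + (-1564.00)(58.00) = 1575288.00 mm³
ΣAȳ = (23800.00)(85.00) + (-1564.00)(81.00) = 1896316.00 mm³
x̄ = 1575288.00 / 22236.00 = 70.84 mm
ȳ = 1896316.00 / 22236.00 = 85.28 mm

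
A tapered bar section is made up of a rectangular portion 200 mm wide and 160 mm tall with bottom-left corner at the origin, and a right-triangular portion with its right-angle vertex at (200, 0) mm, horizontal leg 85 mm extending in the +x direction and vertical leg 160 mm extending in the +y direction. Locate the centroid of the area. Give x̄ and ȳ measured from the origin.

rectangular portion: A = 200 × 160 = 32000.00, centroid at (100.00, 80.00).
triangular portion: A = ½·85·160 = 6800.00, centroid at (228.33, 53.33).
ΣA = 38800.00 mm²
ΣAx̄ = (32000.00)(100.00) + (6800.00)(228.33) = 4752666.67 mm³
ΣAȳ = (32000.00)(80.00) + (6800.00)(53.33) = 2922666.67 mm³
x̄ = 4752666.67 / 38800.00 = 122.49 mm
ȳ = 2922666.67 / 38800.00 = 75.33 mm

x̄ = 122.49 mm, ȳ = 75.33 mm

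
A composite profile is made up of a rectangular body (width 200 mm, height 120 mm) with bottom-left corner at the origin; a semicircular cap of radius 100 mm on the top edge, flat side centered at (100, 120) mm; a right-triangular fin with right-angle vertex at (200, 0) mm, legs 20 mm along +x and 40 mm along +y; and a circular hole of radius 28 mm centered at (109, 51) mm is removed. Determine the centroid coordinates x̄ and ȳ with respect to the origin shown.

rectangular body: A = 200 × 120 = 24000.00, centroid at (100.00, 60.00).
semicircular top: A = ½π·100² = 15707.96, centroid at (100.00, 162.44).
triangular fin: A = ½·20·40 = 400.00, centroid at (206.67, 13.33).
hole: A = −π·28² = -2463.01, centroid at (109.00, 51.00).
ΣA = 37644.95 mm²
ΣAx̄ = (24000.00)(100.00) + (15707.96)(100.00) + (400.00)(206.67) + (-2463.01)(109.00) = 3784995.05 mm³
ΣAȳ = (24000.00)(60.00) + (15707.96)(162.44) + (400.00)(13.33) + (-2463.01)(51.00) = 3871342.15 mm³
x̄ = 3784995.05 / 37644.95 = 100.54 mm
ȳ = 3871342.15 / 37644.95 = 102.84 mm

x̄ = 100.54 mm, ȳ = 102.84 mm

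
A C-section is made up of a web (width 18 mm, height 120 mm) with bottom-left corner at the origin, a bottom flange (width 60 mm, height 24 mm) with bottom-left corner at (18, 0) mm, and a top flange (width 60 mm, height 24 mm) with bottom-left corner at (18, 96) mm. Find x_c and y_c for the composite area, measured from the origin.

x_c = 31.29 mm, y_c = 60.00 mm

web: A = 18 × 120 = 2160.00, centroid at (9.00, 60.00).
bottom flange: A = 60 × 24 = 1440.00, centroid at (48.00, 12.00).
top flange: A = 60 × 24 = 1440.00, centroid at (48.00, 108.00).
ΣA = 5040.00 mm², ΣAx_c = 157680.00 mm³, ΣAy_c = 302400.00 mm³.
x_c = 157680.00/5040.00 = 31.29 mm; y_c = 302400.00/5040.00 = 60.00 mm.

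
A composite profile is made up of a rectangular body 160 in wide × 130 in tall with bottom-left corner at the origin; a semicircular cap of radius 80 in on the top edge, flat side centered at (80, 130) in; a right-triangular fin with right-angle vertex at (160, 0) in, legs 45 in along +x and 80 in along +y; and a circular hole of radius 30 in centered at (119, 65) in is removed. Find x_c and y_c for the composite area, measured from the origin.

Part | A | x̄ᵢ | ȳᵢ | A·x̄ᵢ | A·ȳᵢ
rectangular body | 20800.00 | 80.00 | 65.00 | 1664000.00 | 1352000.00
semicircular top | 10053.10 | 80.00 | 163.95 | 804247.72 | 1648235.88
triangular fin | 1800.00 | 175.00 | 26.67 | 315000.00 | 48000.00
hole | -2827.43 | 119.00 | 65.00 | -336464.57 | -183783.17
Σ | 29825.66 |  |  | 2446783.15 | 2864452.71
x_c = 2446783.15 / 29825.66 = 82.04 in
y_c = 2864452.71 / 29825.66 = 96.04 in

x_c = 82.04 in, y_c = 96.04 in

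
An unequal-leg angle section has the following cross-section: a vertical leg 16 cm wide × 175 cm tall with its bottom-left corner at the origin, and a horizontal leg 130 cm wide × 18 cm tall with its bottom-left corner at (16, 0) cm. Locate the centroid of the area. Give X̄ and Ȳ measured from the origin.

X̄ = 41.23 cm, Ȳ = 51.76 cm

vertical leg: A = 16 × 175 = 2800.00, centroid at (8.00, 87.50).
horizontal leg: A = 130 × 18 = 2340.00, centroid at (81.00, 9.00).
ΣA = 5140.00 cm², ΣAX̄ = 211940.00 cm³, ΣAȲ = 266060.00 cm³.
X̄ = 211940.00/5140.00 = 41.23 cm; Ȳ = 266060.00/5140.00 = 51.76 cm.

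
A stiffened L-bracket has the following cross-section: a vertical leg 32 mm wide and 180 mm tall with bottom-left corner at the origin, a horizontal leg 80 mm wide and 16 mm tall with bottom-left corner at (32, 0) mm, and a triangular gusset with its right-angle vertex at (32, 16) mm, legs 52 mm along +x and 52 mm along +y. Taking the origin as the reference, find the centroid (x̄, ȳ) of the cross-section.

vertical leg: A = 32 × 180 = 5760.00, centroid at (16.00, 90.00).
horizontal leg: A = 80 × 16 = 1280.00, centroid at (72.00, 8.00).
gusset: A = ½·52·52 = 1352.00, centroid at (49.33, 33.33).
ΣA = 8392.00 mm²
ΣAx̄ = (5760.00)(16.00) + (1280.00)(72.00) + (1352.00)(49.33) = 251018.67 mm³
ΣAȳ = (5760.00)(90.00) + (1280.00)(8.00) + (1352.00)(33.33) = 573706.67 mm³
x̄ = 251018.67 / 8392.00 = 29.91 mm
ȳ = 573706.67 / 8392.00 = 68.36 mm

x̄ = 29.91 mm, ȳ = 68.36 mm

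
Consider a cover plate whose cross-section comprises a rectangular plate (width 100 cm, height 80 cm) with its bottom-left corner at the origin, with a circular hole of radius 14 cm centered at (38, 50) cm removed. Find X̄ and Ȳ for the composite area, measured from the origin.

X̄ = 51.00 cm, Ȳ = 39.17 cm

plate: A = 100 × 80 = 8000.00, centroid at (50.00, 40.00).
hole: A = −π·14² = -615.75, centroid at (38.00, 50.00).
ΣA = 7384.25 cm²
ΣAX̄ = (8000.00)(50.00) + (-615.75)(38.00) = 376601.42 cm³
ΣAȲ = (8000.00)(40.00) + (-615.75)(50.00) = 289212.39 cm³
X̄ = 376601.42 / 7384.25 = 51.00 cm
Ȳ = 289212.39 / 7384.25 = 39.17 cm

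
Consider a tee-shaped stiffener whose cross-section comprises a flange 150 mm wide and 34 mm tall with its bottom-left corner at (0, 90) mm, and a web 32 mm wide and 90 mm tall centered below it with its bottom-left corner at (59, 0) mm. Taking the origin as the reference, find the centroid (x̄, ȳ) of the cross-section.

web: A = 32 × 90 = 2880.00, centroid at (75.00, 45.00).
flange: A = 150 × 34 = 5100.00, centroid at (75.00, 107.00).
ΣA = 7980.00 mm²
ΣAx̄ = (2880.00)(75.00) + (5100.00)(75.00) = 598500.00 mm³
ΣAȳ = (2880.00)(45.00) + (5100.00)(107.00) = 675300.00 mm³
x̄ = 598500.00 / 7980.00 = 75.00 mm
ȳ = 675300.00 / 7980.00 = 84.62 mm

x̄ = 75.00 mm, ȳ = 84.62 mm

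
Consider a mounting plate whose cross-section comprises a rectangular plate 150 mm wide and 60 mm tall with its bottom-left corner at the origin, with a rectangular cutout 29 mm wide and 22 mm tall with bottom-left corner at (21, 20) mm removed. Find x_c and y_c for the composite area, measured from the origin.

x_c = 78.01 mm, y_c = 29.92 mm

Part | A | x̄ᵢ | ȳᵢ | A·x̄ᵢ | A·ȳᵢ
plate | 9000.00 | 75.00 | 30.00 | 675000.00 | 270000.00
hole | -638.00 | 35.50 | 31.00 | -22649.00 | -19778.00
Σ | 8362.00 |  |  | 652351.00 | 250222.00
x_c = 652351.00 / 8362.00 = 78.01 mm
y_c = 250222.00 / 8362.00 = 29.92 mm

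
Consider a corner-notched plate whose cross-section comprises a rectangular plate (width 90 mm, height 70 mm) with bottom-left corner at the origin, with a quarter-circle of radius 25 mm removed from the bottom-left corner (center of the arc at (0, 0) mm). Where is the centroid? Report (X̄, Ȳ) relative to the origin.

X̄ = 47.91 mm, Ȳ = 37.06 mm

plate: A = 90 × 70 = 6300.00, centroid at (45.00, 35.00).
removed quarter-circle: A = −¼π·25² = -490.87, centroid at (10.61, 10.61).
ΣA = 5809.13 mm², ΣAX̄ = 278291.67 mm³, ΣAȲ = 215291.67 mm³.
X̄ = 278291.67/5809.13 = 47.91 mm; Ȳ = 215291.67/5809.13 = 37.06 mm.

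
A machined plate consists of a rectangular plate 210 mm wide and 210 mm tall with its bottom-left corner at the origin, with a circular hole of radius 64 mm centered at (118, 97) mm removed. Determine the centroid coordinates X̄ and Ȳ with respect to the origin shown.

X̄ = 99.64 mm, Ȳ = 108.30 mm

plate: A = 210 × 210 = 44100.00, centroid at (105.00, 105.00).
hole: A = −π·64² = -12867.96, centroid at (118.00, 97.00).
ΣA = 31232.04 mm²
ΣAX̄ = (44100.00)(105.00) + (-12867.96)(118.00) = 3112080.31 mm³
ΣAȲ = (44100.00)(105.00) + (-12867.96)(97.00) = 3382307.54 mm³
X̄ = 3112080.31 / 31232.04 = 99.64 mm
Ȳ = 3382307.54 / 31232.04 = 108.30 mm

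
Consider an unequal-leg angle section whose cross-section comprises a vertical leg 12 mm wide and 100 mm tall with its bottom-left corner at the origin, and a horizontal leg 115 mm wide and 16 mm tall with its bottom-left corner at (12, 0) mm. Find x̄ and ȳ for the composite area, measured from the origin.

x̄ = 44.43 mm, ȳ = 24.58 mm

Part | A | x̄ᵢ | ȳᵢ | A·x̄ᵢ | A·ȳᵢ
vertical leg | 1200.00 | 6.00 | 50.00 | 7200.00 | 60000.00
horizontal leg | 1840.00 | 69.50 | 8.00 | 127880.00 | 14720.00
Σ | 3040.00 |  |  | 135080.00 | 74720.00
x̄ = 135080.00 / 3040.00 = 44.43 mm
ȳ = 74720.00 / 3040.00 = 24.58 mm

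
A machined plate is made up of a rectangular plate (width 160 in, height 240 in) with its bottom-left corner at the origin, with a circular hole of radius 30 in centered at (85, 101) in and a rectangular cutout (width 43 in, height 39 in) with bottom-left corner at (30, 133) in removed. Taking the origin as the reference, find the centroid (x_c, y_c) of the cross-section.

Part | A | x̄ᵢ | ȳᵢ | A·x̄ᵢ | A·ȳᵢ
plate | 38400.00 | 80.00 | 120.00 | 3072000.00 | 4608000.00
hole 1 | -2827.43 | 85.00 | 101.00 | -240331.84 | -285570.77
hole 2 | -1677.00 | 51.50 | 152.50 | -86365.50 | -255742.50
Σ | 33895.57 |  |  | 2745302.66 | 4066686.73
x_c = 2745302.66 / 33895.57 = 80.99 in
y_c = 4066686.73 / 33895.57 = 119.98 in

x_c = 80.99 in, y_c = 119.98 in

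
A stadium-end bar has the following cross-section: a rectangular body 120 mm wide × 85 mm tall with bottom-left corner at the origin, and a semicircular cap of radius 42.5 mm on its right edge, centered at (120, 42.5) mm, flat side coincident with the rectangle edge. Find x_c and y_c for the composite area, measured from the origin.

x_c = 76.98 mm, y_c = 42.50 mm

Part | A | x̄ᵢ | ȳᵢ | A·x̄ᵢ | A·ȳᵢ
rectangular body | 10200.00 | 60.00 | 42.50 | 612000.00 | 433500.00
semicircular end | 2837.25 | 138.04 | 42.50 | 391647.19 | 120583.16
Σ | 13037.25 |  |  | 1003647.19 | 554083.16
x_c = 1003647.19 / 13037.25 = 76.98 mm
y_c = 554083.16 / 13037.25 = 42.50 mm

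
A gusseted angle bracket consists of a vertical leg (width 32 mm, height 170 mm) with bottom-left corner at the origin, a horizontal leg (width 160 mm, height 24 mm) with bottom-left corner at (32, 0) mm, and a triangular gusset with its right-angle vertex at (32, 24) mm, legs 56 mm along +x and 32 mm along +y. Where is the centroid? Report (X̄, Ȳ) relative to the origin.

X̄ = 55.28 mm, Ȳ = 53.02 mm

vertical leg: A = 32 × 170 = 5440.00, centroid at (16.00, 85.00).
horizontal leg: A = 160 × 24 = 3840.00, centroid at (112.00, 12.00).
gusset: A = ½·56·32 = 896.00, centroid at (50.67, 34.67).
ΣA = 10176.00 mm², ΣAX̄ = 562517.33 mm³, ΣAȲ = 539541.33 mm³.
X̄ = 562517.33/10176.00 = 55.28 mm; Ȳ = 539541.33/10176.00 = 53.02 mm.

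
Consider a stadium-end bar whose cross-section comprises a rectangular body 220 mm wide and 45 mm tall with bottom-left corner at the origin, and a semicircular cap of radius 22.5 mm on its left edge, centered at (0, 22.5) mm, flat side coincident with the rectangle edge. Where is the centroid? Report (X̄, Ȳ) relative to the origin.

rectangular body: A = 220 × 45 = 9900.00, centroid at (110.00, 22.50).
semicircular end: A = ½π·22.5² = 795.22, centroid at (-9.55, 22.50).
ΣA = 10695.22 mm², ΣAX̄ = 1081406.25 mm³, ΣAȲ = 240642.35 mm³.
X̄ = 1081406.25/10695.22 = 101.11 mm; Ȳ = 240642.35/10695.22 = 22.50 mm.

X̄ = 101.11 mm, Ȳ = 22.50 mm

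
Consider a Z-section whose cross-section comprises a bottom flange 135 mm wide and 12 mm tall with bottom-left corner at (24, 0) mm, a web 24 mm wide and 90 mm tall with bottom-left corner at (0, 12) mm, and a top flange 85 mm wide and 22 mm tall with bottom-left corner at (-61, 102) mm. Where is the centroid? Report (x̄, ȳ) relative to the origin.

bottom flange: A = 135 × 12 = 1620.00, centroid at (91.50, 6.00).
web: A = 24 × 90 = 2160.00, centroid at (12.00, 57.00).
top flange: A = 85 × 22 = 1870.00, centroid at (-18.50, 113.00).
ΣA = 5650.00 mm², ΣAx̄ = 139555.00 mm³, ΣAȳ = 344150.00 mm³.
x̄ = 139555.00/5650.00 = 24.70 mm; ȳ = 344150.00/5650.00 = 60.91 mm.

x̄ = 24.70 mm, ȳ = 60.91 mm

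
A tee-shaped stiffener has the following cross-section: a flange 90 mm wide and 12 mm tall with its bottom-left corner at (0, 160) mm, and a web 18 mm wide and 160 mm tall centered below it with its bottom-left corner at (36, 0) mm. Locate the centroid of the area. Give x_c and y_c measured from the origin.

x_c = 45.00 mm, y_c = 103.45 mm

web: A = 18 × 160 = 2880.00, centroid at (45.00, 80.00).
flange: A = 90 × 12 = 1080.00, centroid at (45.00, 166.00).
ΣA = 3960.00 mm², ΣAx_c = 178200.00 mm³, ΣAy_c = 409680.00 mm³.
x_c = 178200.00/3960.00 = 45.00 mm; y_c = 409680.00/3960.00 = 103.45 mm.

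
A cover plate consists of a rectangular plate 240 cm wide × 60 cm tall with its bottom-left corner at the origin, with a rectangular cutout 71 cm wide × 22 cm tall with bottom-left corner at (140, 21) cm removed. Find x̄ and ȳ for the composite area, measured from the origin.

x̄ = 113.25 cm, ȳ = 29.76 cm

plate: A = 240 × 60 = 14400.00, centroid at (120.00, 30.00).
hole: A = −(71 × 22) = -1562.00, centroid at (175.50, 32.00).
ΣA = 12838.00 cm², ΣAx̄ = 1453869.00 cm³, ΣAȳ = 382016.00 cm³.
x̄ = 1453869.00/12838.00 = 113.25 cm; ȳ = 382016.00/12838.00 = 29.76 cm.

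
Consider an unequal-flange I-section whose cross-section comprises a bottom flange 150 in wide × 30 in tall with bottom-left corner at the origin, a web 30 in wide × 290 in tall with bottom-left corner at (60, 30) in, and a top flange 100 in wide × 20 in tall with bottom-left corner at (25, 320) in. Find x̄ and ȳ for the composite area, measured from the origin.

x̄ = 75.00 in, ȳ = 148.03 in

bottom flange: A = 150 × 30 = 4500.00, centroid at (75.00, 15.00).
web: A = 30 × 290 = 8700.00, centroid at (75.00, 175.00).
top flange: A = 100 × 20 = 2000.00, centroid at (75.00, 330.00).
ΣA = 15200.00 in², ΣAx̄ = 1140000.00 in³, ΣAȳ = 2250000.00 in³.
x̄ = 1140000.00/15200.00 = 75.00 in; ȳ = 2250000.00/15200.00 = 148.03 in.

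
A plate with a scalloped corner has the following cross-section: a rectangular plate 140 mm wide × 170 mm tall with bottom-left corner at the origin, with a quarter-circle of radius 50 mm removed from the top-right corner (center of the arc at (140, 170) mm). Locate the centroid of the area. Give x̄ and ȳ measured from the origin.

x̄ = 65.61 mm, ȳ = 79.27 mm

plate: A = 140 × 170 = 23800.00, centroid at (70.00, 85.00).
removed quarter-circle: A = −¼π·50² = -1963.50, centroid at (118.78, 148.78).
ΣA = 21836.50 mm², ΣAx̄ = 1432777.31 mm³, ΣAȳ = 1730872.45 mm³.
x̄ = 1432777.31/21836.50 = 65.61 mm; ȳ = 1730872.45/21836.50 = 79.27 mm.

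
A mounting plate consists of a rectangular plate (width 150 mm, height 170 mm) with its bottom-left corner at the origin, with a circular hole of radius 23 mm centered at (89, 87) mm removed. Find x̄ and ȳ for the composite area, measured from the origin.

plate: A = 150 × 170 = 25500.00, centroid at (75.00, 85.00).
hole: A = −π·23² = -1661.90, centroid at (89.00, 87.00).
ΣA = 23838.10 mm²
ΣAx̄ = (25500.00)(75.00) + (-1661.90)(89.00) = 1764590.68 mm³
ΣAȳ = (25500.00)(85.00) + (-1661.90)(87.00) = 2022914.48 mm³
x̄ = 1764590.68 / 23838.10 = 74.02 mm
ȳ = 2022914.48 / 23838.10 = 84.86 mm

x̄ = 74.02 mm, ȳ = 84.86 mm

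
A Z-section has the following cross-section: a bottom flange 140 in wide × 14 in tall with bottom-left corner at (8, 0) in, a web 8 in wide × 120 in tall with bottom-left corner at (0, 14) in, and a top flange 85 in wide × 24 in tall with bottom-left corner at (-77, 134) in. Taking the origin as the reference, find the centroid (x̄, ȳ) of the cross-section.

bottom flange: A = 140 × 14 = 1960.00, centroid at (78.00, 7.00).
web: A = 8 × 120 = 960.00, centroid at (4.00, 74.00).
top flange: A = 85 × 24 = 2040.00, centroid at (-34.50, 146.00).
ΣA = 4960.00 in², ΣAx̄ = 86340.00 in³, ΣAȳ = 382600.00 in³.
x̄ = 86340.00/4960.00 = 17.41 in; ȳ = 382600.00/4960.00 = 77.14 in.

x̄ = 17.41 in, ȳ = 77.14 in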